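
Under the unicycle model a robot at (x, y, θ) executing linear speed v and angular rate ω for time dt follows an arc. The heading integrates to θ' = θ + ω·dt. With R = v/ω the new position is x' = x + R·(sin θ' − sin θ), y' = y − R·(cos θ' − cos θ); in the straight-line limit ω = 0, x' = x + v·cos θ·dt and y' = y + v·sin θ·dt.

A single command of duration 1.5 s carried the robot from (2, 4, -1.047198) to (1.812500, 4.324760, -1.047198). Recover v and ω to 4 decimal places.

Δθ = -1.047198 − -1.047198 = 0.000000
ω = Δθ/dt = 0.000000/1.5 = 0.0000
ω = 0 → v = (Δx·cos θ + Δy·sin θ)/dt = -0.2500

v = -0.2500, ω = 0.0000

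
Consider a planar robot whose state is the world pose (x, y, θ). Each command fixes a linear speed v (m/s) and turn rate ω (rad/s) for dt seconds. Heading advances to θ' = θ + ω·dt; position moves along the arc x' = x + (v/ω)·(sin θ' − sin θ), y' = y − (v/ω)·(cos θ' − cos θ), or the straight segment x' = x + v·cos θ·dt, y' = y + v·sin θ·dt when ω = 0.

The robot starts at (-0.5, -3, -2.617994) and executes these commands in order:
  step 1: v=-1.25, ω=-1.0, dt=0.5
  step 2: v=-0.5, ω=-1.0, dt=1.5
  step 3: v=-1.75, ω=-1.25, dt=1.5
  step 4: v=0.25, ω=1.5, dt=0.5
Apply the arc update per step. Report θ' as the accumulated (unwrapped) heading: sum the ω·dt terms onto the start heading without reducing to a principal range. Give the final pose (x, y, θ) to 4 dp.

step 1: θ'=-3.1180 (R=1.2500) → pose (0.0955, -2.8329, -3.1180)
step 2: θ'=-4.6180 (R=0.5000) → pose (0.6051, -3.2856, -4.6180)
step 3: θ'=-6.4930 (R=1.4000) → pose (-1.0803, -4.7869, -6.4930)
step 4: θ'=-5.7430 (R=0.1667) → pose (-0.9598, -4.7668, -5.7430)

(-0.9598, -4.7668, -5.7430)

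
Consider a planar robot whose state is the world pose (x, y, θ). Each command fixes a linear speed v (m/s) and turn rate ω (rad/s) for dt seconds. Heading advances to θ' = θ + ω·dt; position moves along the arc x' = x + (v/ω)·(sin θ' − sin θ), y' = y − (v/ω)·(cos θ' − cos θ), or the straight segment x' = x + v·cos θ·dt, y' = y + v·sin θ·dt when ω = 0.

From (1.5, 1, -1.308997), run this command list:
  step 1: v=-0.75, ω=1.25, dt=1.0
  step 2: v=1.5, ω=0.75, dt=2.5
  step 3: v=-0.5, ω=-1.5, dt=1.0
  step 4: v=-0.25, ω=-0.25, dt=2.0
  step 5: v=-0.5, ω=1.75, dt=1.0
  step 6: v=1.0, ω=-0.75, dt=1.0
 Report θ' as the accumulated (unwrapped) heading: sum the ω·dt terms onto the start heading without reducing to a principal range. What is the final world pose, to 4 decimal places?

step 1: θ'=-0.0590 (R=-0.6000) → pose (0.9558, 1.4437, -0.0590)
step 2: θ'=1.8160 (R=2.0000) → pose (3.0139, 3.9257, 1.8160)
step 3: θ'=0.3160 (R=0.3333) → pose (2.7941, 3.5280, 0.3160)
step 4: θ'=-0.1840 (R=1.0000) → pose (2.3004, 3.4953, -0.1840)
step 5: θ'=1.5660 (R=-0.2857) → pose (1.9624, 3.2158, 1.5660)
step 6: θ'=0.8160 (R=-1.3333) → pose (2.3245, 4.1229, 0.8160)

(2.3245, 4.1229, 0.8160)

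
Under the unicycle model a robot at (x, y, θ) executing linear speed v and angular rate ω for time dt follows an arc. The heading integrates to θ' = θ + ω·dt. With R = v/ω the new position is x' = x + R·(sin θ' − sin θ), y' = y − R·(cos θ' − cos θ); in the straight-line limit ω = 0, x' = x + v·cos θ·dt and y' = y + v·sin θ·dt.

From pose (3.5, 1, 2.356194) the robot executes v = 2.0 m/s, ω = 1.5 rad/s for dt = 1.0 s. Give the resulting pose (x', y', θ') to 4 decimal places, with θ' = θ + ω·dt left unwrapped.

θ' = 2.3562 + 1.5·1.0 = 3.8562
R = v/ω = 2.0/1.5 = 1.3333
x' = 3.5 + 1.3333·(sin 3.8562 − sin 2.3562) = 1.6834
y' = 1 − 1.3333·(cos 3.8562 − cos 2.3562) = 1.0643

(1.6834, 1.0643, 3.8562)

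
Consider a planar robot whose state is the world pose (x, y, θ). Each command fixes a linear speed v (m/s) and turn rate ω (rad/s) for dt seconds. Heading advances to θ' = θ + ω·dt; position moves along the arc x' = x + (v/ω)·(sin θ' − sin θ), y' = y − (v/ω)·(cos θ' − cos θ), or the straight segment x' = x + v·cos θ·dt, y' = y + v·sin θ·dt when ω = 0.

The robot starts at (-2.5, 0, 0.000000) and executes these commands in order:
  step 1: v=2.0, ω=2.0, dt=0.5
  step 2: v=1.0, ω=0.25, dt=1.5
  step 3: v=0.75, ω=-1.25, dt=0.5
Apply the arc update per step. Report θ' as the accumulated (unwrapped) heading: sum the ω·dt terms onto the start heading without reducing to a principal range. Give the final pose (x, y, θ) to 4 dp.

step 1: θ'=1.0000 (R=1.0000) → pose (-1.6585, 0.4597, 1.0000)
step 2: θ'=1.3750 (R=4.0000) → pose (-1.1008, 1.8427, 1.3750)
step 3: θ'=0.7500 (R=-0.6000) → pose (-0.9213, 2.1650, 0.7500)

(-0.9213, 2.1650, 0.7500)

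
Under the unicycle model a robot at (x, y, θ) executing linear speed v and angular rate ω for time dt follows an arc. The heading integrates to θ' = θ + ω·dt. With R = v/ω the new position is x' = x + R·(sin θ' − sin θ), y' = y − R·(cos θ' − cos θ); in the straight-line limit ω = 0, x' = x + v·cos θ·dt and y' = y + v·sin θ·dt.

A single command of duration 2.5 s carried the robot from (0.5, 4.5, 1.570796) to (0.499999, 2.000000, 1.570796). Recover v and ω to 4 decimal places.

v = -1.0000, ω = 0.0000

Δθ = 1.570796 − 1.570796 = 0.000000
ω = Δθ/dt = 0.000000/2.5 = 0.0000
ω = 0 → v = (Δx·cos θ + Δy·sin θ)/dt = -1.0000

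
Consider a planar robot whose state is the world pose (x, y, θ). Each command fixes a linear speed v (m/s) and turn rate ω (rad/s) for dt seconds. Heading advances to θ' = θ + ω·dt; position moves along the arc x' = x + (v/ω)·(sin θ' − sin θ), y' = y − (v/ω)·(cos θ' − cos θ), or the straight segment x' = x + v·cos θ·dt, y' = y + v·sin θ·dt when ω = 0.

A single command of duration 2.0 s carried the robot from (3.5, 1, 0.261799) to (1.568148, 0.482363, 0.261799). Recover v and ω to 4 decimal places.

v = -1.0000, ω = 0.0000

Δθ = 0.261799 − 0.261799 = 0.000000
ω = Δθ/dt = 0.000000/2.0 = 0.0000
ω = 0 → v = (Δx·cos θ + Δy·sin θ)/dt = -1.0000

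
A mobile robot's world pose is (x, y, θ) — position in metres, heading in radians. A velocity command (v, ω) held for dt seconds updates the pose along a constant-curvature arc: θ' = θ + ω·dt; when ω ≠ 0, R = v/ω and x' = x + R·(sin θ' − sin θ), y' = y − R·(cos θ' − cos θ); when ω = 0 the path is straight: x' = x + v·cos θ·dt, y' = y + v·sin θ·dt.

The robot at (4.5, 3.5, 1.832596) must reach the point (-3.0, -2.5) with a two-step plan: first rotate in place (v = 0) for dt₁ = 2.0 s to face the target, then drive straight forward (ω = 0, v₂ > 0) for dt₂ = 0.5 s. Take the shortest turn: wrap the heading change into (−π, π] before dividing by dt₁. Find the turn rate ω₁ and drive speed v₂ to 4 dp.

ω₁ = 0.9919, v₂ = 19.2094

heading to target = atan2(-2.5−3.5, -3−4.5) = -2.4669
Δθ = wrap(-2.4669 − 1.8326) = 1.9837; ω₁ = Δθ/dt₁ = 0.9919
distance = √((-3−4.5)² + (-2.5−3.5)²) = 9.6047; v₂ = distance/dt₂ = 19.2094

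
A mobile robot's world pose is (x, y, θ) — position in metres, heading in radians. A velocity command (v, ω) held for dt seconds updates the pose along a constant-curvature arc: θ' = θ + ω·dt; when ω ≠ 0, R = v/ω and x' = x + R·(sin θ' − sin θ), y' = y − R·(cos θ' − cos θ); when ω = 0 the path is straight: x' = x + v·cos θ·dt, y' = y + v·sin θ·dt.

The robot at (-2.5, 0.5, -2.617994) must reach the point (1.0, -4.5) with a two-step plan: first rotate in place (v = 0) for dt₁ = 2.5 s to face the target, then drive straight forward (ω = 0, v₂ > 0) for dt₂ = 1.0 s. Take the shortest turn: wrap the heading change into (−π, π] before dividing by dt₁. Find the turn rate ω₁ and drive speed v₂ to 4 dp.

ω₁ = 0.6632, v₂ = 6.1033

heading to target = atan2(-4.5−0.5, 1−-2.5) = -0.9601
Δθ = wrap(-0.9601 − -2.6180) = 1.6579; ω₁ = Δθ/dt₁ = 0.6632
distance = √((1−-2.5)² + (-4.5−0.5)²) = 6.1033; v₂ = distance/dt₂ = 6.1033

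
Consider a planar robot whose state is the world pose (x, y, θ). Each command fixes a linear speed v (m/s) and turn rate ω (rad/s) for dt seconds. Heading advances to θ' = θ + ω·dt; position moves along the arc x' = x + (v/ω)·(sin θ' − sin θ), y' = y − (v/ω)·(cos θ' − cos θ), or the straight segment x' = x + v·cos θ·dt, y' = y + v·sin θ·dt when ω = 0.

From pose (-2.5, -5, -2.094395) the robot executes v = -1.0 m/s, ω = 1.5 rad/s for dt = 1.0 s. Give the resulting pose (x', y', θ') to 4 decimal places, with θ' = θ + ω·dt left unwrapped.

θ' = -2.0944 + 1.5·1.0 = -0.5944
R = v/ω = -1.0/1.5 = -0.6667
x' = -2.5 + -0.6667·(sin -0.5944 − sin -2.0944) = -2.7040
y' = -5 − -0.6667·(cos -0.5944 − cos -2.0944) = -4.1143

(-2.7040, -4.1143, -0.5944)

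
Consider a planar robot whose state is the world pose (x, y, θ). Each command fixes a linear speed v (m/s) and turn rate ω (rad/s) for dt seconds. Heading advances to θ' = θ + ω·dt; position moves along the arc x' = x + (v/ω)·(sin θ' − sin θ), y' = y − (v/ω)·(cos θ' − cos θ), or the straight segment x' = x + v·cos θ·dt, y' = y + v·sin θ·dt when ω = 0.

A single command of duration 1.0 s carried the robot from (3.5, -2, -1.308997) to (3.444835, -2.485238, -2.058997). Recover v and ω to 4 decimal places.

Δθ = -2.058997 − -1.308997 = -0.750000
ω = Δθ/dt = -0.750000/1.0 = -0.7500
R = −Δy/(cos θ' − cos θ) = -0.6667
v = R·ω = -0.6667·-0.7500 = 0.5000

v = 0.5000, ω = -0.7500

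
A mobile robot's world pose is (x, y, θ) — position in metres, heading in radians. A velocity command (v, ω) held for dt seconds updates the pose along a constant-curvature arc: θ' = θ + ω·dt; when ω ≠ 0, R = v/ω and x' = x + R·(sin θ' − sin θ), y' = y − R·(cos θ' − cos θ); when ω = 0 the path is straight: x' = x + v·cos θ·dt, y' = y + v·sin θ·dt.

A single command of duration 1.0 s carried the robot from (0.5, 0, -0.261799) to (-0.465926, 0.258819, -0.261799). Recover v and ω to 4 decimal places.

Δθ = -0.261799 − -0.261799 = 0.000000
ω = Δθ/dt = 0.000000/1.0 = 0.0000
ω = 0 → v = (Δx·cos θ + Δy·sin θ)/dt = -1.0000

v = -1.0000, ω = 0.0000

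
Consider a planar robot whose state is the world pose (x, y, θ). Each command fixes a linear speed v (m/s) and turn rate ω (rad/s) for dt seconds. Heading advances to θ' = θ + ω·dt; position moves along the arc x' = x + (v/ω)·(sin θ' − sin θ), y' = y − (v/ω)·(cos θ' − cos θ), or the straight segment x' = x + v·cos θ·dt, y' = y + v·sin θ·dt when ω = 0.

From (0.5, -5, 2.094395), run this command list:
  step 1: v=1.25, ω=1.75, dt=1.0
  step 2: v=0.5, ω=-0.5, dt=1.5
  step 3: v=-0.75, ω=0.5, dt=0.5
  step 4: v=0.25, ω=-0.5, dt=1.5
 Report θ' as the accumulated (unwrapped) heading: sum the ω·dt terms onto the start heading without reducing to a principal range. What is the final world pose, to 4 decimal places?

(-1.2618, -4.9561, 2.5944)

step 1: θ'=3.8444 (R=0.7143) → pose (-0.5803, -4.8121, 3.8444)
step 2: θ'=3.0944 (R=-1.0000) → pose (-1.2738, -5.0480, 3.0944)
step 3: θ'=3.3444 (R=-1.5000) → pose (-0.9009, -5.0189, 3.3444)
step 4: θ'=2.5944 (R=-0.5000) → pose (-1.2618, -4.9561, 2.5944)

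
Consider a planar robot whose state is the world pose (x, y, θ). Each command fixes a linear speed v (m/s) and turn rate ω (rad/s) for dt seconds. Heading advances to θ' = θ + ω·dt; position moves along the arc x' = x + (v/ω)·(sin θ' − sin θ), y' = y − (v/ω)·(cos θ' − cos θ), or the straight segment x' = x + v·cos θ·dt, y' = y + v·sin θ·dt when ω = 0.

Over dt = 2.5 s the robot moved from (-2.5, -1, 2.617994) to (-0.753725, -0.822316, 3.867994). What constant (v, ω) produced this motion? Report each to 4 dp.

Δθ = 3.867994 − 2.617994 = 1.250000
ω = Δθ/dt = 1.250000/2.5 = 0.5000
R = Δx/(sin θ' − sin θ) = -1.5000
v = R·ω = -1.5000·0.5000 = -0.7500

v = -0.7500, ω = 0.5000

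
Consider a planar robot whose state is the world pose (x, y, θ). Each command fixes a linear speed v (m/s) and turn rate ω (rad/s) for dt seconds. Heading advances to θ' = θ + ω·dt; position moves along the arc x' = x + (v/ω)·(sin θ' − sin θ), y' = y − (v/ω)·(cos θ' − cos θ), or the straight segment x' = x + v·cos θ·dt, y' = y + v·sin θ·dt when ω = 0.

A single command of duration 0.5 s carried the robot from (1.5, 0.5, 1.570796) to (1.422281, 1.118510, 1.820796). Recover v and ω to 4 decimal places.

v = 1.2500, ω = 0.5000

Δθ = 1.820796 − 1.570796 = 0.250000
ω = Δθ/dt = 0.250000/0.5 = 0.5000
R = −Δy/(cos θ' − cos θ) = 2.5000
v = R·ω = 2.5000·0.5000 = 1.2500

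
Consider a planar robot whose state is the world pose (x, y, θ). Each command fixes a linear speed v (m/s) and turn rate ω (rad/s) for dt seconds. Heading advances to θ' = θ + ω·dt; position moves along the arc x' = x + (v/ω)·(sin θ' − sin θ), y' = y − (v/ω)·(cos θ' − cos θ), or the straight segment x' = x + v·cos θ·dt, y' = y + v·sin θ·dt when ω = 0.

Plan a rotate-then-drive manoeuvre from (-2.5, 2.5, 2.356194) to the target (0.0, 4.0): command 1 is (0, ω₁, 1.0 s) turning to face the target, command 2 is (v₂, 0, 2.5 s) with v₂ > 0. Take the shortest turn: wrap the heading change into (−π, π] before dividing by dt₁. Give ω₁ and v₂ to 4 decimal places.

heading to target = atan2(4−2.5, 0−-2.5) = 0.5404
Δθ = wrap(0.5404 − 2.3562) = -1.8158; ω₁ = Δθ/dt₁ = -1.8158
distance = √((0−-2.5)² + (4−2.5)²) = 2.9155; v₂ = distance/dt₂ = 1.1662

ω₁ = -1.8158, v₂ = 1.1662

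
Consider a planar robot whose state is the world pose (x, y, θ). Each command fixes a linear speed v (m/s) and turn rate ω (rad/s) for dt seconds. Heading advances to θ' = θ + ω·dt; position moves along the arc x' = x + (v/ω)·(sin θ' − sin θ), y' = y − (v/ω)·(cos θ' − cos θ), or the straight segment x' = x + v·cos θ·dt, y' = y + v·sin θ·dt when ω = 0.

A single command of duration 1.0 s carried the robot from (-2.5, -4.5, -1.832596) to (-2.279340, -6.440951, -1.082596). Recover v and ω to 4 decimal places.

v = 2.0000, ω = 0.7500

Δθ = -1.082596 − -1.832596 = 0.750000
ω = Δθ/dt = 0.750000/1.0 = 0.7500
R = −Δy/(cos θ' − cos θ) = 2.6667
v = R·ω = 2.6667·0.7500 = 2.0000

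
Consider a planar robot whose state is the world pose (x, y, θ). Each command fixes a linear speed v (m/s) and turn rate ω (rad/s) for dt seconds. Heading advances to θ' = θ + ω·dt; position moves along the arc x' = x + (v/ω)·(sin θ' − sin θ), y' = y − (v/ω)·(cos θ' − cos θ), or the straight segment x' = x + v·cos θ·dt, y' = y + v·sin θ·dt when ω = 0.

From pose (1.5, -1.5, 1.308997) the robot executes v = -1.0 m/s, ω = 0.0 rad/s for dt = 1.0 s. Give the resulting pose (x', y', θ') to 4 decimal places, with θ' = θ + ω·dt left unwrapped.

(1.2412, -2.4659, 1.3090)

θ' = 1.3090 + 0.0·1.0 = 1.3090
ω = 0 → straight: x' = 1.5 + -1.0·cos(1.3090)·1.0 = 1.2412
y' = -1.5 + -1.0·sin(1.3090)·1.0 = -2.4659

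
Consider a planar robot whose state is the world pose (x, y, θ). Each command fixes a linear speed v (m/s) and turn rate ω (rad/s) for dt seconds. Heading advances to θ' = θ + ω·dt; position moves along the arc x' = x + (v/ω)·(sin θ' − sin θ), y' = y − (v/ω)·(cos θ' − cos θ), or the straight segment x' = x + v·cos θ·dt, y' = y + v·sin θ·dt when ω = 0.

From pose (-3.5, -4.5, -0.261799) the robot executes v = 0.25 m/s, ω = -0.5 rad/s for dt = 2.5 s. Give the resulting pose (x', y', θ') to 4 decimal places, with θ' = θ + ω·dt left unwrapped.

θ' = -0.2618 + -0.5·2.5 = -1.5118
R = v/ω = 0.25/-0.5 = -0.5000
x' = -3.5 + -0.5000·(sin -1.5118 − sin -0.2618) = -3.1303
y' = -4.5 − -0.5000·(cos -1.5118 − cos -0.2618) = -4.9535

(-3.1303, -4.9535, -1.5118)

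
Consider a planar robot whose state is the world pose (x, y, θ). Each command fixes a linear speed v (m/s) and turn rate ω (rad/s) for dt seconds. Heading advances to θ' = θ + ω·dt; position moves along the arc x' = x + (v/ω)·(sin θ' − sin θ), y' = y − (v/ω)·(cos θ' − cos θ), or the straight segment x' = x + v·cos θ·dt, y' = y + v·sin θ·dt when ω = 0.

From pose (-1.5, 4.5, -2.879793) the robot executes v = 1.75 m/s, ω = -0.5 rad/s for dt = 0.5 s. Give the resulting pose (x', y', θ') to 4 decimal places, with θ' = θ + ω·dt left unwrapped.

θ' = -2.8798 + -0.5·0.5 = -3.1298
R = v/ω = 1.75/-0.5 = -3.5000
x' = -1.5 + -3.5000·(sin -3.1298 − sin -2.8798) = -2.3646
y' = 4.5 − -3.5000·(cos -3.1298 − cos -2.8798) = 4.3810

(-2.3646, 4.3810, -3.1298)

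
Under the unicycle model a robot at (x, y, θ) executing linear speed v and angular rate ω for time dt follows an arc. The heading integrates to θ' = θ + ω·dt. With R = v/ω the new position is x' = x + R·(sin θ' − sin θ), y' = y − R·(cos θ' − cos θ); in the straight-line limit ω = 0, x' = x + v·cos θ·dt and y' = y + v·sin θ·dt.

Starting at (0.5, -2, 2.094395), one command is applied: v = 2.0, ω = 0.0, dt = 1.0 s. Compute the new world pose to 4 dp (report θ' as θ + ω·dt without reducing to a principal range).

θ' = 2.0944 + 0.0·1.0 = 2.0944
ω = 0 → straight: x' = 0.5 + 2.0·cos(2.0944)·1.0 = -0.5000
y' = -2 + 2.0·sin(2.0944)·1.0 = -0.2679

(-0.5000, -0.2679, 2.0944)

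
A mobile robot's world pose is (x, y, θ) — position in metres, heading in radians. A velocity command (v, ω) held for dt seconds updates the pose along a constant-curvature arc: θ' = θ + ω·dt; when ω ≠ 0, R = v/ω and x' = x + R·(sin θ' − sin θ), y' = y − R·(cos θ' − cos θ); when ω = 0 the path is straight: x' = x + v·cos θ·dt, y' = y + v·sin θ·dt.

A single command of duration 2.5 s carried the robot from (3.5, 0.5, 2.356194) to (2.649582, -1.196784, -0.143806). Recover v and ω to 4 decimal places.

Δθ = -0.143806 − 2.356194 = -2.500000
ω = Δθ/dt = -2.500000/2.5 = -1.0000
R = −Δy/(cos θ' − cos θ) = 1.0000
v = R·ω = 1.0000·-1.0000 = -1.0000

v = -1.0000, ω = -1.0000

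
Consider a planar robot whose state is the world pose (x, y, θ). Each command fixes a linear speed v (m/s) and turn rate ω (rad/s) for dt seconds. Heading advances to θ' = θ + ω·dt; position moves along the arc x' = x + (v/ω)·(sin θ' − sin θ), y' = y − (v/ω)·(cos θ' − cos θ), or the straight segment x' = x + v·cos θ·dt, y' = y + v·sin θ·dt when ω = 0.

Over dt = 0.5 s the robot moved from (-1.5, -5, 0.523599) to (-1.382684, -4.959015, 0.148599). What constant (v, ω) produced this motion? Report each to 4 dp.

Δθ = 0.148599 − 0.523599 = -0.375000
ω = Δθ/dt = -0.375000/0.5 = -0.7500
R = Δx/(sin θ' − sin θ) = -0.3333
v = R·ω = -0.3333·-0.7500 = 0.2500

v = 0.2500, ω = -0.7500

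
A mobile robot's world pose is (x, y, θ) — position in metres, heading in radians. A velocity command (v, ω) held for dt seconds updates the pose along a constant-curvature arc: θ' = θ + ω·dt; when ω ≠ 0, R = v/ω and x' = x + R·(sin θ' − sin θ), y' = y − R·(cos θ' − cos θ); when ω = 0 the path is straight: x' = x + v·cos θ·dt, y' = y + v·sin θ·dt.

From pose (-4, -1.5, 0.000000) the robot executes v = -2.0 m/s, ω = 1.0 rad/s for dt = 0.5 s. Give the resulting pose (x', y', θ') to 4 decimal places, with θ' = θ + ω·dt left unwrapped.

θ' = 0.0000 + 1.0·0.5 = 0.5000
R = v/ω = -2.0/1.0 = -2.0000
x' = -4 + -2.0000·(sin 0.5000 − sin 0.0000) = -4.9589
y' = -1.5 − -2.0000·(cos 0.5000 − cos 0.0000) = -1.7448

(-4.9589, -1.7448, 0.5000)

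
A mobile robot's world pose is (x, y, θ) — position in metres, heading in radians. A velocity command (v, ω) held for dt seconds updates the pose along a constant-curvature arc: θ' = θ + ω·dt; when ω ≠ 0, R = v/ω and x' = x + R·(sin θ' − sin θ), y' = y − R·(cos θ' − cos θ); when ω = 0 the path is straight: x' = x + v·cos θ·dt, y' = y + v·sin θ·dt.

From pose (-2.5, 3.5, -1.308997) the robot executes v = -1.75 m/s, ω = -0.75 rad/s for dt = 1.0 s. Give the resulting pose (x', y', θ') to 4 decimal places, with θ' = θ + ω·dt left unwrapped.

(-2.3069, 5.1983, -2.0590)

θ' = -1.3090 + -0.75·1.0 = -2.0590
R = v/ω = -1.75/-0.75 = 2.3333
x' = -2.5 + 2.3333·(sin -2.0590 − sin -1.3090) = -2.3069
y' = 3.5 − 2.3333·(cos -2.0590 − cos -1.3090) = 5.1983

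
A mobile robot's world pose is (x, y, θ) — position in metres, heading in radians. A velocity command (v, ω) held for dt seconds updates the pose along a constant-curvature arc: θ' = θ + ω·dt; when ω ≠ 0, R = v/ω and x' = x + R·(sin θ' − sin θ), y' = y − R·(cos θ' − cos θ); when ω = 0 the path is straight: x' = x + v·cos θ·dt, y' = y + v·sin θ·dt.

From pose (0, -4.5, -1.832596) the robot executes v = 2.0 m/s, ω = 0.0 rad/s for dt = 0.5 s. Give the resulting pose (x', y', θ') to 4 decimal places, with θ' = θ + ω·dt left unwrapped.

(-0.2588, -5.4659, -1.8326)

θ' = -1.8326 + 0.0·0.5 = -1.8326
ω = 0 → straight: x' = 0 + 2.0·cos(-1.8326)·0.5 = -0.2588
y' = -4.5 + 2.0·sin(-1.8326)·0.5 = -5.4659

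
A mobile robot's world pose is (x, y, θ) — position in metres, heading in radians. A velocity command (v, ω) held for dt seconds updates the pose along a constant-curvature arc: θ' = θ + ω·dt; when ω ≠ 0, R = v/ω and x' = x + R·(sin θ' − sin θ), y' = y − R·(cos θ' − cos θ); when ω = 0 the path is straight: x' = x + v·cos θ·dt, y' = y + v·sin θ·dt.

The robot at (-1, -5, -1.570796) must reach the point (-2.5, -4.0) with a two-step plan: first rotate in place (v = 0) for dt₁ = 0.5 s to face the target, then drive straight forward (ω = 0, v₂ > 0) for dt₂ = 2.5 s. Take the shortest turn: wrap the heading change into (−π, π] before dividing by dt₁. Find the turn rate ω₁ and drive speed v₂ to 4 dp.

ω₁ = -4.3176, v₂ = 0.7211

heading to target = atan2(-4−-5, -2.5−-1) = 2.5536
Δθ = wrap(2.5536 − -1.5708) = -2.1588; ω₁ = Δθ/dt₁ = -4.3176
distance = √((-2.5−-1)² + (-4−-5)²) = 1.8028; v₂ = distance/dt₂ = 0.7211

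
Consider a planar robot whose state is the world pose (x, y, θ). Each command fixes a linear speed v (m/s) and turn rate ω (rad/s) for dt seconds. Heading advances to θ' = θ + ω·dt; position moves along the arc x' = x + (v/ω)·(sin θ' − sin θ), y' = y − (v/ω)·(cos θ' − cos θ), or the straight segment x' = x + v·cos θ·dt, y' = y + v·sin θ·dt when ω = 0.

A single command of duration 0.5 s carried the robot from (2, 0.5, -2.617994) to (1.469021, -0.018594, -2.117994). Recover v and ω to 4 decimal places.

Δθ = -2.117994 − -2.617994 = 0.500000
ω = Δθ/dt = 0.500000/0.5 = 1.0000
R = Δx/(sin θ' − sin θ) = 1.5000
v = R·ω = 1.5000·1.0000 = 1.5000

v = 1.5000, ω = 1.0000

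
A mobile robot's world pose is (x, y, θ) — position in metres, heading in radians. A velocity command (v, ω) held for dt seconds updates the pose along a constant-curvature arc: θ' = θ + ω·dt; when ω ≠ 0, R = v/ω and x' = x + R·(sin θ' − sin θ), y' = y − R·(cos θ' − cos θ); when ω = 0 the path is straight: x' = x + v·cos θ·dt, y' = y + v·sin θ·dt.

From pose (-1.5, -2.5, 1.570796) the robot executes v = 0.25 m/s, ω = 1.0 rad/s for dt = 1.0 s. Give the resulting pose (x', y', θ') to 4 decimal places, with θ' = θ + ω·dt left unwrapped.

(-1.6149, -2.2896, 2.5708)

θ' = 1.5708 + 1.0·1.0 = 2.5708
R = v/ω = 0.25/1.0 = 0.2500
x' = -1.5 + 0.2500·(sin 2.5708 − sin 1.5708) = -1.6149
y' = -2.5 − 0.2500·(cos 2.5708 − cos 1.5708) = -2.2896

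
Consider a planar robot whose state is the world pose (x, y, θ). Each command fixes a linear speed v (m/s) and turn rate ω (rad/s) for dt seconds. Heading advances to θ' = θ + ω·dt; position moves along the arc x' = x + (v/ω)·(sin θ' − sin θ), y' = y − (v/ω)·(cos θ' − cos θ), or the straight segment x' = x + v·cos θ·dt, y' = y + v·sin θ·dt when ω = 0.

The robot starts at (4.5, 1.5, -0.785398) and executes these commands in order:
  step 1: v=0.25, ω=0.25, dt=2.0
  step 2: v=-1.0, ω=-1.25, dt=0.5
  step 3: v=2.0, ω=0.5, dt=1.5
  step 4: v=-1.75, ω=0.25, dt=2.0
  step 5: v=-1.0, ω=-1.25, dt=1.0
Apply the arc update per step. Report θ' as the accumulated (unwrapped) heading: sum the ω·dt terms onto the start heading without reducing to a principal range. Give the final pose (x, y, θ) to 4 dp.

(2.6911, -0.0168, -0.9104)

step 1: θ'=-0.2854 (R=1.0000) → pose (4.9256, 1.2476, -0.2854)
step 2: θ'=-0.9104 (R=0.8000) → pose (4.5190, 1.5245, -0.9104)
step 3: θ'=-0.1604 (R=4.0000) → pose (7.0391, 0.0295, -0.1604)
step 4: θ'=0.3396 (R=-7.0000) → pose (3.5894, -0.2804, 0.3396)
step 5: θ'=-0.9104 (R=0.8000) → pose (2.6911, -0.0168, -0.9104)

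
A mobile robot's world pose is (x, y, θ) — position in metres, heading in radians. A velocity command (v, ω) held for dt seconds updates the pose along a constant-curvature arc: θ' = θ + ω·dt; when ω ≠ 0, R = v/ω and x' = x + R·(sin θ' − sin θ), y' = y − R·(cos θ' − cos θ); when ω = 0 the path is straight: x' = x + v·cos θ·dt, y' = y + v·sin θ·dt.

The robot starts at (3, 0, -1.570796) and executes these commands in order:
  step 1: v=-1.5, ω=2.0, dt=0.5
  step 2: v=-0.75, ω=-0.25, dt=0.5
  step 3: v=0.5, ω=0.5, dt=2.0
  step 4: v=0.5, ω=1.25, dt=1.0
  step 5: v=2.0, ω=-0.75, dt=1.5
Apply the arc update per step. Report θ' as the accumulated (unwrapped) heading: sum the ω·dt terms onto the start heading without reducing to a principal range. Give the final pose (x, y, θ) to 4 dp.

(5.1304, 3.4219, 0.4292)

step 1: θ'=-0.5708 (R=-0.7500) → pose (2.6552, 0.6311, -0.5708)
step 2: θ'=-0.6958 (R=3.0000) → pose (2.3531, 0.8529, -0.6958)
step 3: θ'=0.3042 (R=1.0000) → pose (3.2937, 0.6663, 0.3042)
step 4: θ'=1.5542 (R=0.4000) → pose (3.5738, 1.0413, 1.5542)
step 5: θ'=0.4292 (R=-2.6667) → pose (5.1304, 3.4219, 0.4292)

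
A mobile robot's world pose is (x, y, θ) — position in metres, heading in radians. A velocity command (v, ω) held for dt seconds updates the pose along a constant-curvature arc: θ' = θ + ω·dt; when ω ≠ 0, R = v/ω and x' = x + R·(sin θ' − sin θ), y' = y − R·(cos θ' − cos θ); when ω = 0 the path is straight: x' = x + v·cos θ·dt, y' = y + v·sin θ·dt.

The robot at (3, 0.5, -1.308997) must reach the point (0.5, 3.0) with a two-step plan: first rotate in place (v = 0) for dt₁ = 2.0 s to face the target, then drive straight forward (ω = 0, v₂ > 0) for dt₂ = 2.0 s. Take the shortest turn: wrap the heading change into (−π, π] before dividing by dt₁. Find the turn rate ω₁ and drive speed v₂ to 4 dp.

heading to target = atan2(3−0.5, 0.5−3) = 2.3562
Δθ = wrap(2.3562 − -1.3090) = -2.6180; ω₁ = Δθ/dt₁ = -1.3090
distance = √((0.5−3)² + (3−0.5)²) = 3.5355; v₂ = distance/dt₂ = 1.7678

ω₁ = -1.3090, v₂ = 1.7678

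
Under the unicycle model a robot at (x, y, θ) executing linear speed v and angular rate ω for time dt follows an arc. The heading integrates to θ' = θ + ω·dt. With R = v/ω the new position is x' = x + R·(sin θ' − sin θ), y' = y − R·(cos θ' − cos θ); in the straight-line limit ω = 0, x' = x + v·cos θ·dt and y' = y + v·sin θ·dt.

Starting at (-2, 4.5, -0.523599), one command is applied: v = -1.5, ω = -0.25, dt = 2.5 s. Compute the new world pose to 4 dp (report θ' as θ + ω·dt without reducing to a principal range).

θ' = -0.5236 + -0.25·2.5 = -1.1486
R = v/ω = -1.5/-0.25 = 6.0000
x' = -2 + 6.0000·(sin -1.1486 − sin -0.5236) = -4.4731
y' = 4.5 − 6.0000·(cos -1.1486 − cos -0.5236) = 7.2376

(-4.4731, 7.2376, -1.1486)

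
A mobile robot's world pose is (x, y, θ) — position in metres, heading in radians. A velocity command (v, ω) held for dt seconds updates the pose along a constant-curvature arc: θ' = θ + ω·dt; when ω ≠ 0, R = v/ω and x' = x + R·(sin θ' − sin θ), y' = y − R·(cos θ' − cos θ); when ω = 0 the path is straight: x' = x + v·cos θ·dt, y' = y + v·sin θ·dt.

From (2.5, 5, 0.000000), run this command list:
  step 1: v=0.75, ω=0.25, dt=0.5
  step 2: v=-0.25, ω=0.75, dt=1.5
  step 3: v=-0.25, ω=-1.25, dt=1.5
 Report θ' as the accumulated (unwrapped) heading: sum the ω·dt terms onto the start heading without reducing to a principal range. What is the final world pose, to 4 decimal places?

step 1: θ'=0.1250 (R=3.0000) → pose (2.8740, 5.0234, 0.1250)
step 2: θ'=1.2500 (R=-0.3333) → pose (2.5993, 4.7978, 1.2500)
step 3: θ'=-0.6250 (R=0.2000) → pose (2.2924, 4.6987, -0.6250)

(2.2924, 4.6987, -0.6250)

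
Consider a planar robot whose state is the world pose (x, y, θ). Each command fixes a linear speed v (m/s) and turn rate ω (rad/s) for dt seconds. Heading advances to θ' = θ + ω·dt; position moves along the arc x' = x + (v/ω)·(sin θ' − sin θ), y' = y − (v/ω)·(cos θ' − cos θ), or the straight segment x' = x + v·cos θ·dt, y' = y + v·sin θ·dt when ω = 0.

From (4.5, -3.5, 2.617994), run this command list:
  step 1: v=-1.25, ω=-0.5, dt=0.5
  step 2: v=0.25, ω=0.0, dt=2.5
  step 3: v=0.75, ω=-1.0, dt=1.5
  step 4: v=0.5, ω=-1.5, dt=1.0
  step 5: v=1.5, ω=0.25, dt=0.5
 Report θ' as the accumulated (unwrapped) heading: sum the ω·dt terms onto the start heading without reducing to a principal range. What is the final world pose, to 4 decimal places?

(5.5839, -2.7692, -0.5070)

step 1: θ'=2.3680 (R=2.5000) → pose (4.9968, -3.8766, 2.3680)
step 2: θ'=2.3680 (straight) → pose (4.5497, -3.4399, 2.3680)
step 3: θ'=0.8680 (R=-0.7500) → pose (4.5014, -2.4185, 0.8680)
step 4: θ'=-0.6320 (R=-0.3333) → pose (4.9527, -2.3651, -0.6320)
step 5: θ'=-0.5070 (R=6.0000) → pose (5.5839, -2.7692, -0.5070)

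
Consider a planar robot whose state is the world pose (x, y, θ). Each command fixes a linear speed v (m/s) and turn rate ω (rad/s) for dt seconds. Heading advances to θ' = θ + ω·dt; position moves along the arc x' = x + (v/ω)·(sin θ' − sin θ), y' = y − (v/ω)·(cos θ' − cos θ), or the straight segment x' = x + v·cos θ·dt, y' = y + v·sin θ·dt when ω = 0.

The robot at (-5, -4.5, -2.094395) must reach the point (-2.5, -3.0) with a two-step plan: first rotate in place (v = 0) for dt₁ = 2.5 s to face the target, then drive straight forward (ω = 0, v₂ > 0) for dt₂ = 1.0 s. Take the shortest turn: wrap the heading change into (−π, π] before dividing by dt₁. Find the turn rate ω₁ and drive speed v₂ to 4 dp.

heading to target = atan2(-3−-4.5, -2.5−-5) = 0.5404
Δθ = wrap(0.5404 − -2.0944) = 2.6348; ω₁ = Δθ/dt₁ = 1.0539
distance = √((-2.5−-5)² + (-3−-4.5)²) = 2.9155; v₂ = distance/dt₂ = 2.9155

ω₁ = 1.0539, v₂ = 2.9155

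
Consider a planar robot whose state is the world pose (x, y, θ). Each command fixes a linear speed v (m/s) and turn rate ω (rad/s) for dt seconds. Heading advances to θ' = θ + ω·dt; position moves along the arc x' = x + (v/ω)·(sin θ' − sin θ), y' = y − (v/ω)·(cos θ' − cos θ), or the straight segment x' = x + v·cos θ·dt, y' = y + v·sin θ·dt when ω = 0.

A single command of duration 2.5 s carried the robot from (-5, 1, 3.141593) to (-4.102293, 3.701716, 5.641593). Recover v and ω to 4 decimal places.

v = -1.5000, ω = 1.0000

Δθ = 5.641593 − 3.141593 = 2.500000
ω = Δθ/dt = 2.500000/2.5 = 1.0000
R = −Δy/(cos θ' − cos θ) = -1.5000
v = R·ω = -1.5000·1.0000 = -1.5000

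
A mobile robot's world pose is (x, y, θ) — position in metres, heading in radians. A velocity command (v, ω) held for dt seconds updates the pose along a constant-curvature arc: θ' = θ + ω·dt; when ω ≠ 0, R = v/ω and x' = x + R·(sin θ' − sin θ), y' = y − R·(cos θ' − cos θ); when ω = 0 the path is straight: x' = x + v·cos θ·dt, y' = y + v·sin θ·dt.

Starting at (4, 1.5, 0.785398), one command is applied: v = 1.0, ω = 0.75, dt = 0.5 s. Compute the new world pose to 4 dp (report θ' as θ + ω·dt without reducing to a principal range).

θ' = 0.7854 + 0.75·0.5 = 1.1604
R = v/ω = 1.0/0.75 = 1.3333
x' = 4 + 1.3333·(sin 1.1604 − sin 0.7854) = 4.2798
y' = 1.5 − 1.3333·(cos 1.1604 − cos 0.7854) = 1.9108

(4.2798, 1.9108, 1.1604)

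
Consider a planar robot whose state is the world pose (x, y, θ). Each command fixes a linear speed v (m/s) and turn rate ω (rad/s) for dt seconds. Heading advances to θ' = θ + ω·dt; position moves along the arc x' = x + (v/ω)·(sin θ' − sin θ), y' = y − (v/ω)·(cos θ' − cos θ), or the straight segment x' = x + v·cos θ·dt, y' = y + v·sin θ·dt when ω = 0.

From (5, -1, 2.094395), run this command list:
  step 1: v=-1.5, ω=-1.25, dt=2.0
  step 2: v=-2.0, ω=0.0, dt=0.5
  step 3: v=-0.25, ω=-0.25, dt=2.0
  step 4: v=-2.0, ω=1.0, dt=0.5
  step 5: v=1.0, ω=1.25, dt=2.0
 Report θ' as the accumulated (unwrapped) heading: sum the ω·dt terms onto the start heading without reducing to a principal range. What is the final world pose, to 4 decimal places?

(2.4002, -0.2680, 2.0944)

step 1: θ'=-0.4056 (R=1.2000) → pose (3.4873, -2.7026, -0.4056)
step 2: θ'=-0.4056 (straight) → pose (2.5684, -2.3081, -0.4056)
step 3: θ'=-0.9056 (R=1.0000) → pose (2.1762, -2.0064, -0.9056)
step 4: θ'=-0.4056 (R=-2.0000) → pose (1.3917, -1.4031, -0.4056)
step 5: θ'=2.0944 (R=0.8000) → pose (2.4002, -0.2680, 2.0944)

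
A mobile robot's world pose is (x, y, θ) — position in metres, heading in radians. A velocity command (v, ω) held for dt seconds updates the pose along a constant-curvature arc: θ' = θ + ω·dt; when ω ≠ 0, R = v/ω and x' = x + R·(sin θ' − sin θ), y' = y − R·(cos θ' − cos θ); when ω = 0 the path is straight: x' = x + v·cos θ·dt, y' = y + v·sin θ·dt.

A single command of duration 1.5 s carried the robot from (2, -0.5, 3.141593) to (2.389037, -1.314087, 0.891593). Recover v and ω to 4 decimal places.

v = -0.7500, ω = -1.5000

Δθ = 0.891593 − 3.141593 = -2.250000
ω = Δθ/dt = -2.250000/1.5 = -1.5000
R = −Δy/(cos θ' − cos θ) = 0.5000
v = R·ω = 0.5000·-1.5000 = -0.7500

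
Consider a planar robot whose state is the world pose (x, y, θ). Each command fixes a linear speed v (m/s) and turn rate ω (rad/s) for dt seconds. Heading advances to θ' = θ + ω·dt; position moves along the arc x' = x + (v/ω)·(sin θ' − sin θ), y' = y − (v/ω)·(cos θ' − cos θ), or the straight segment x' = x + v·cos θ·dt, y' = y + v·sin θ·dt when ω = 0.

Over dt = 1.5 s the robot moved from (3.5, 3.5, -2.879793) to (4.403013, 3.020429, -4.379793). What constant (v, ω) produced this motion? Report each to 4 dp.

v = -0.7500, ω = -1.0000

Δθ = -4.379793 − -2.879793 = -1.500000
ω = Δθ/dt = -1.500000/1.5 = -1.0000
R = Δx/(sin θ' − sin θ) = 0.7500
v = R·ω = 0.7500·-1.0000 = -0.7500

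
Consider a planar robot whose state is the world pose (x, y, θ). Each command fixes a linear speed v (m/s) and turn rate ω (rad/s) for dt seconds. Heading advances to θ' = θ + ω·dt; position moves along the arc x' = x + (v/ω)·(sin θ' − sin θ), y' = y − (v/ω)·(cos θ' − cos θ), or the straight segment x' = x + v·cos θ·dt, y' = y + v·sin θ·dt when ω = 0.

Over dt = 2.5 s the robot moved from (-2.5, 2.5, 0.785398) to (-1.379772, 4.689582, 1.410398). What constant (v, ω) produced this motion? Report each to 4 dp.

Δθ = 1.410398 − 0.785398 = 0.625000
ω = Δθ/dt = 0.625000/2.5 = 0.2500
R = −Δy/(cos θ' − cos θ) = 4.0000
v = R·ω = 4.0000·0.2500 = 1.0000

v = 1.0000, ω = 0.2500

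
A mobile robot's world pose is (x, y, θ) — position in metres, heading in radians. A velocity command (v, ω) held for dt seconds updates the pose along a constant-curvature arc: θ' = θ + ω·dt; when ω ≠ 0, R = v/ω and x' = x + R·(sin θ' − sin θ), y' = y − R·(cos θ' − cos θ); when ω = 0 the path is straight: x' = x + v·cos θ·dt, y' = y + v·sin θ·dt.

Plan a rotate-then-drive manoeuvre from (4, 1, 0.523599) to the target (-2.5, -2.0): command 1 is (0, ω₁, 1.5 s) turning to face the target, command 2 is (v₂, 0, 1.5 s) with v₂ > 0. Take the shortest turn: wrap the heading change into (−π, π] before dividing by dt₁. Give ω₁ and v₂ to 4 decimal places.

ω₁ = 2.0336, v₂ = 4.7726

heading to target = atan2(-2−1, -2.5−4) = -2.7092
Δθ = wrap(-2.7092 − 0.5236) = 3.0504; ω₁ = Δθ/dt₁ = 2.0336
distance = √((-2.5−4)² + (-2−1)²) = 7.1589; v₂ = distance/dt₂ = 4.7726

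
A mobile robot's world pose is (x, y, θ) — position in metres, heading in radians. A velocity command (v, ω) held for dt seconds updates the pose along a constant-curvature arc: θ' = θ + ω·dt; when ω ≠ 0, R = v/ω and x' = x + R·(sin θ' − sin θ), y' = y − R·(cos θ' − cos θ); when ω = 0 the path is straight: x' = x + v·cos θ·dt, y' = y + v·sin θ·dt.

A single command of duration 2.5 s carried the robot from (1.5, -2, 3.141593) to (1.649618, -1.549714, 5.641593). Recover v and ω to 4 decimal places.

Δθ = 5.641593 − 3.141593 = 2.500000
ω = Δθ/dt = 2.500000/2.5 = 1.0000
R = −Δy/(cos θ' − cos θ) = -0.2500
v = R·ω = -0.2500·1.0000 = -0.2500

v = -0.2500, ω = 1.0000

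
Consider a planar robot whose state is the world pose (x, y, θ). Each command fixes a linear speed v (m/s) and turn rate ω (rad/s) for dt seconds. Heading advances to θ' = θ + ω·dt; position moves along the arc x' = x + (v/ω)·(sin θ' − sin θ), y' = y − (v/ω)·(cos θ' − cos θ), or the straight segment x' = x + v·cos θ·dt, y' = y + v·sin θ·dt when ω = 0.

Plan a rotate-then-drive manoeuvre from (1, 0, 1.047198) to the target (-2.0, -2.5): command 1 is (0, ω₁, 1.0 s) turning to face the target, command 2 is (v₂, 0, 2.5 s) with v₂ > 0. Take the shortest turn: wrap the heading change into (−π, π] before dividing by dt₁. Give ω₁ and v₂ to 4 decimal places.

ω₁ = 2.7891, v₂ = 1.5620

heading to target = atan2(-2.5−0, -2−1) = -2.4469
Δθ = wrap(-2.4469 − 1.0472) = 2.7891; ω₁ = Δθ/dt₁ = 2.7891
distance = √((-2−1)² + (-2.5−0)²) = 3.9051; v₂ = distance/dt₂ = 1.5620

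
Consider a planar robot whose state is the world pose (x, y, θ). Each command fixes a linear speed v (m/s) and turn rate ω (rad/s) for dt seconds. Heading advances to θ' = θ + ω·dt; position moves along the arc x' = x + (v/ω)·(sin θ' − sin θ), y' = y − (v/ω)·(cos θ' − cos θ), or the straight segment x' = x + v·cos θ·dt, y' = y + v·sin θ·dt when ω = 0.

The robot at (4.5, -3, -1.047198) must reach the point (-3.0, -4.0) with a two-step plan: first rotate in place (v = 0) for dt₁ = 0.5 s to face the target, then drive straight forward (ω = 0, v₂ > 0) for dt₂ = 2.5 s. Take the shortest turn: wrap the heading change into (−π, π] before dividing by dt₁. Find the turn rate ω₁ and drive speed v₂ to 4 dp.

heading to target = atan2(-4−-3, -3−4.5) = -3.0090
Δθ = wrap(-3.0090 − -1.0472) = -1.9618; ω₁ = Δθ/dt₁ = -3.9237
distance = √((-3−4.5)² + (-4−-3)²) = 7.5664; v₂ = distance/dt₂ = 3.0265

ω₁ = -3.9237, v₂ = 3.0265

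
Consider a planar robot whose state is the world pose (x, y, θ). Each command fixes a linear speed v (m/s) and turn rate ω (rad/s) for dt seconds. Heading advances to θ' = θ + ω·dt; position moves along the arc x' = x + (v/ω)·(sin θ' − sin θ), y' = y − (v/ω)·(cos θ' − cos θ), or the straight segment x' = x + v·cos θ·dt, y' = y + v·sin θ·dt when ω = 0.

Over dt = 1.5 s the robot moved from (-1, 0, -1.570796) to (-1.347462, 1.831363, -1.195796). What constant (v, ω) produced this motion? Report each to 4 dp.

v = -1.2500, ω = 0.2500

Δθ = -1.195796 − -1.570796 = 0.375000
ω = Δθ/dt = 0.375000/1.5 = 0.2500
R = −Δy/(cos θ' − cos θ) = -5.0000
v = R·ω = -5.0000·0.2500 = -1.2500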